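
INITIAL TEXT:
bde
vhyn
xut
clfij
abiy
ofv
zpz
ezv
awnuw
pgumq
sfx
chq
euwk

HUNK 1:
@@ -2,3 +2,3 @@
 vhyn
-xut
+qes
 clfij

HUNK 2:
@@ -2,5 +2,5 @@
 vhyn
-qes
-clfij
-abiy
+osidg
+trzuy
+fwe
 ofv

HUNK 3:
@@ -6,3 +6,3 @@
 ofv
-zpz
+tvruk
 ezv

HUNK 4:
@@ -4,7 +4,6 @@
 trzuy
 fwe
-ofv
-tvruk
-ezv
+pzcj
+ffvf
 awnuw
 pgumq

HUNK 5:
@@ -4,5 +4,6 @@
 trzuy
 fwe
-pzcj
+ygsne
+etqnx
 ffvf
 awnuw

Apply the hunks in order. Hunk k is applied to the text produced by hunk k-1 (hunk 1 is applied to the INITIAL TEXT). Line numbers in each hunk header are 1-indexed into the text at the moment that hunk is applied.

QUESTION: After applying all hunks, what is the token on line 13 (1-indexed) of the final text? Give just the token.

Answer: euwk

Derivation:
Hunk 1: at line 2 remove [xut] add [qes] -> 13 lines: bde vhyn qes clfij abiy ofv zpz ezv awnuw pgumq sfx chq euwk
Hunk 2: at line 2 remove [qes,clfij,abiy] add [osidg,trzuy,fwe] -> 13 lines: bde vhyn osidg trzuy fwe ofv zpz ezv awnuw pgumq sfx chq euwk
Hunk 3: at line 6 remove [zpz] add [tvruk] -> 13 lines: bde vhyn osidg trzuy fwe ofv tvruk ezv awnuw pgumq sfx chq euwk
Hunk 4: at line 4 remove [ofv,tvruk,ezv] add [pzcj,ffvf] -> 12 lines: bde vhyn osidg trzuy fwe pzcj ffvf awnuw pgumq sfx chq euwk
Hunk 5: at line 4 remove [pzcj] add [ygsne,etqnx] -> 13 lines: bde vhyn osidg trzuy fwe ygsne etqnx ffvf awnuw pgumq sfx chq euwk
Final line 13: euwk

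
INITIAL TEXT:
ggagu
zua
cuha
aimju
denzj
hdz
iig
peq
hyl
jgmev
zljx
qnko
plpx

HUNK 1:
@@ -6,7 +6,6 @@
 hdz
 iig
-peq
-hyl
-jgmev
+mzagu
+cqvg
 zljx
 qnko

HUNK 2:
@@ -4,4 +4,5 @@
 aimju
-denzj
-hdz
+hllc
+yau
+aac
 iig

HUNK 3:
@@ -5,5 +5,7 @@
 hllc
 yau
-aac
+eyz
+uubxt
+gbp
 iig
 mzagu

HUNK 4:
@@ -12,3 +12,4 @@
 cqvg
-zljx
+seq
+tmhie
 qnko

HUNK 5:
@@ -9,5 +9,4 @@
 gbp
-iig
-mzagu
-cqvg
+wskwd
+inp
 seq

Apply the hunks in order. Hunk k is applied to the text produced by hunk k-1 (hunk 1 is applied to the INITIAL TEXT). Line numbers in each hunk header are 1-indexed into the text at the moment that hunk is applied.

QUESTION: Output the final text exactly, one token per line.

Answer: ggagu
zua
cuha
aimju
hllc
yau
eyz
uubxt
gbp
wskwd
inp
seq
tmhie
qnko
plpx

Derivation:
Hunk 1: at line 6 remove [peq,hyl,jgmev] add [mzagu,cqvg] -> 12 lines: ggagu zua cuha aimju denzj hdz iig mzagu cqvg zljx qnko plpx
Hunk 2: at line 4 remove [denzj,hdz] add [hllc,yau,aac] -> 13 lines: ggagu zua cuha aimju hllc yau aac iig mzagu cqvg zljx qnko plpx
Hunk 3: at line 5 remove [aac] add [eyz,uubxt,gbp] -> 15 lines: ggagu zua cuha aimju hllc yau eyz uubxt gbp iig mzagu cqvg zljx qnko plpx
Hunk 4: at line 12 remove [zljx] add [seq,tmhie] -> 16 lines: ggagu zua cuha aimju hllc yau eyz uubxt gbp iig mzagu cqvg seq tmhie qnko plpx
Hunk 5: at line 9 remove [iig,mzagu,cqvg] add [wskwd,inp] -> 15 lines: ggagu zua cuha aimju hllc yau eyz uubxt gbp wskwd inp seq tmhie qnko plpx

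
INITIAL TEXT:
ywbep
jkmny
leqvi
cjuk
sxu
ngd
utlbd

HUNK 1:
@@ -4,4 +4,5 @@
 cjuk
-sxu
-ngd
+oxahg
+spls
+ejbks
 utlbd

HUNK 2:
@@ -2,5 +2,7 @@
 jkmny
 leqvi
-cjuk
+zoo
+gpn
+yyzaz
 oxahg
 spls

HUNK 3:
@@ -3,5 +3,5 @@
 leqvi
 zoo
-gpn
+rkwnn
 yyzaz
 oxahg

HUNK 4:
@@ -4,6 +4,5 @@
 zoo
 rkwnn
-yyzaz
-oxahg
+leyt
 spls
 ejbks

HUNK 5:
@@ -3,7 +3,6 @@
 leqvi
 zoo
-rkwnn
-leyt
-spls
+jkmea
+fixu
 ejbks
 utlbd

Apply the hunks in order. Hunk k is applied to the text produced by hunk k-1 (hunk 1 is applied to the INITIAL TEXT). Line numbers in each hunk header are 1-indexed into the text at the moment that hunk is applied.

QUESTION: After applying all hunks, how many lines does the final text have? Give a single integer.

Hunk 1: at line 4 remove [sxu,ngd] add [oxahg,spls,ejbks] -> 8 lines: ywbep jkmny leqvi cjuk oxahg spls ejbks utlbd
Hunk 2: at line 2 remove [cjuk] add [zoo,gpn,yyzaz] -> 10 lines: ywbep jkmny leqvi zoo gpn yyzaz oxahg spls ejbks utlbd
Hunk 3: at line 3 remove [gpn] add [rkwnn] -> 10 lines: ywbep jkmny leqvi zoo rkwnn yyzaz oxahg spls ejbks utlbd
Hunk 4: at line 4 remove [yyzaz,oxahg] add [leyt] -> 9 lines: ywbep jkmny leqvi zoo rkwnn leyt spls ejbks utlbd
Hunk 5: at line 3 remove [rkwnn,leyt,spls] add [jkmea,fixu] -> 8 lines: ywbep jkmny leqvi zoo jkmea fixu ejbks utlbd
Final line count: 8

Answer: 8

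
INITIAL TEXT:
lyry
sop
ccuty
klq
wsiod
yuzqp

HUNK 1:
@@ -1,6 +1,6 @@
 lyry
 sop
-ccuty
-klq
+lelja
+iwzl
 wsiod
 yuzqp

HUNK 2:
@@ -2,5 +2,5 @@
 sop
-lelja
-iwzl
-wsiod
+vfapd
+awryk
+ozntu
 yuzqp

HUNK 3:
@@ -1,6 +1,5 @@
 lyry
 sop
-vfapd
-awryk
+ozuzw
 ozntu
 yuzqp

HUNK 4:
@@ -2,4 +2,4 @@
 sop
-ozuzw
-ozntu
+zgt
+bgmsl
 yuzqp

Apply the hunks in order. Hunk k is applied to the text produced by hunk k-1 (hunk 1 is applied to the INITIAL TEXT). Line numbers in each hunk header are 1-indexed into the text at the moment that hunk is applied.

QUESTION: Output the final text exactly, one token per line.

Answer: lyry
sop
zgt
bgmsl
yuzqp

Derivation:
Hunk 1: at line 1 remove [ccuty,klq] add [lelja,iwzl] -> 6 lines: lyry sop lelja iwzl wsiod yuzqp
Hunk 2: at line 2 remove [lelja,iwzl,wsiod] add [vfapd,awryk,ozntu] -> 6 lines: lyry sop vfapd awryk ozntu yuzqp
Hunk 3: at line 1 remove [vfapd,awryk] add [ozuzw] -> 5 lines: lyry sop ozuzw ozntu yuzqp
Hunk 4: at line 2 remove [ozuzw,ozntu] add [zgt,bgmsl] -> 5 lines: lyry sop zgt bgmsl yuzqp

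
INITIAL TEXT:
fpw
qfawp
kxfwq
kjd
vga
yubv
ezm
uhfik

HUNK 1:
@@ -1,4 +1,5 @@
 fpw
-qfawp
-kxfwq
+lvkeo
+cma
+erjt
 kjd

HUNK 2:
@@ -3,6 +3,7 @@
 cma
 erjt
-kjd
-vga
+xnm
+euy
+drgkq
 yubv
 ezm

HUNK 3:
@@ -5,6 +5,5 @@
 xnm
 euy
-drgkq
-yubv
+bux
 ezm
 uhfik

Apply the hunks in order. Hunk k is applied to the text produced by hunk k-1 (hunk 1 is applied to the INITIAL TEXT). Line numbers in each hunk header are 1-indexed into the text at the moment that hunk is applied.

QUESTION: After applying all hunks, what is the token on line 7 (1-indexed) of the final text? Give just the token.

Answer: bux

Derivation:
Hunk 1: at line 1 remove [qfawp,kxfwq] add [lvkeo,cma,erjt] -> 9 lines: fpw lvkeo cma erjt kjd vga yubv ezm uhfik
Hunk 2: at line 3 remove [kjd,vga] add [xnm,euy,drgkq] -> 10 lines: fpw lvkeo cma erjt xnm euy drgkq yubv ezm uhfik
Hunk 3: at line 5 remove [drgkq,yubv] add [bux] -> 9 lines: fpw lvkeo cma erjt xnm euy bux ezm uhfik
Final line 7: bux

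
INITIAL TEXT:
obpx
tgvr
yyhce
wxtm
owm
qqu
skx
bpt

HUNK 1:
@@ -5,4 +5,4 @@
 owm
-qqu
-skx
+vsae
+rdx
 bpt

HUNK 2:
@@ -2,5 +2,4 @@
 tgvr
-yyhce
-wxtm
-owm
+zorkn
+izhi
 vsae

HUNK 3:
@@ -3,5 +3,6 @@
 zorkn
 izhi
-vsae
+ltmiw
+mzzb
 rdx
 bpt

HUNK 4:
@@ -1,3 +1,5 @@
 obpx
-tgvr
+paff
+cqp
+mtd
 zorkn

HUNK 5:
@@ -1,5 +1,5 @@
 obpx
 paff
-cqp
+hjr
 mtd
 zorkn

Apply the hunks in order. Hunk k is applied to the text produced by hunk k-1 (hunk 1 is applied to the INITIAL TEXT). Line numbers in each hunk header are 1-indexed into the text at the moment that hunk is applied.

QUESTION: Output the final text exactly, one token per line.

Answer: obpx
paff
hjr
mtd
zorkn
izhi
ltmiw
mzzb
rdx
bpt

Derivation:
Hunk 1: at line 5 remove [qqu,skx] add [vsae,rdx] -> 8 lines: obpx tgvr yyhce wxtm owm vsae rdx bpt
Hunk 2: at line 2 remove [yyhce,wxtm,owm] add [zorkn,izhi] -> 7 lines: obpx tgvr zorkn izhi vsae rdx bpt
Hunk 3: at line 3 remove [vsae] add [ltmiw,mzzb] -> 8 lines: obpx tgvr zorkn izhi ltmiw mzzb rdx bpt
Hunk 4: at line 1 remove [tgvr] add [paff,cqp,mtd] -> 10 lines: obpx paff cqp mtd zorkn izhi ltmiw mzzb rdx bpt
Hunk 5: at line 1 remove [cqp] add [hjr] -> 10 lines: obpx paff hjr mtd zorkn izhi ltmiw mzzb rdx bpt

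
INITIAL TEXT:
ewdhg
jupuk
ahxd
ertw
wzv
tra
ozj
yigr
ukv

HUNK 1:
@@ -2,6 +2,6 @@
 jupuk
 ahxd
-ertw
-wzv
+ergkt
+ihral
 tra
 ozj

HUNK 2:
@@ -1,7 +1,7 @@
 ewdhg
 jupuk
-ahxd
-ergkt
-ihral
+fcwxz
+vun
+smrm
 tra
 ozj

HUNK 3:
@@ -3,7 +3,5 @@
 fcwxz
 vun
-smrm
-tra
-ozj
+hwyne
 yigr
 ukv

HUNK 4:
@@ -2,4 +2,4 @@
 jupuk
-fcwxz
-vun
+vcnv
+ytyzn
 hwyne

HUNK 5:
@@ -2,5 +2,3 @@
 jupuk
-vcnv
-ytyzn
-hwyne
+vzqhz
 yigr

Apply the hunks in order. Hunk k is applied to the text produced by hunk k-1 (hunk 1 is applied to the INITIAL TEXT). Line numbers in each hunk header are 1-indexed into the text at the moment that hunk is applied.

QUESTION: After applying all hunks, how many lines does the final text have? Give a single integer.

Hunk 1: at line 2 remove [ertw,wzv] add [ergkt,ihral] -> 9 lines: ewdhg jupuk ahxd ergkt ihral tra ozj yigr ukv
Hunk 2: at line 1 remove [ahxd,ergkt,ihral] add [fcwxz,vun,smrm] -> 9 lines: ewdhg jupuk fcwxz vun smrm tra ozj yigr ukv
Hunk 3: at line 3 remove [smrm,tra,ozj] add [hwyne] -> 7 lines: ewdhg jupuk fcwxz vun hwyne yigr ukv
Hunk 4: at line 2 remove [fcwxz,vun] add [vcnv,ytyzn] -> 7 lines: ewdhg jupuk vcnv ytyzn hwyne yigr ukv
Hunk 5: at line 2 remove [vcnv,ytyzn,hwyne] add [vzqhz] -> 5 lines: ewdhg jupuk vzqhz yigr ukv
Final line count: 5

Answer: 5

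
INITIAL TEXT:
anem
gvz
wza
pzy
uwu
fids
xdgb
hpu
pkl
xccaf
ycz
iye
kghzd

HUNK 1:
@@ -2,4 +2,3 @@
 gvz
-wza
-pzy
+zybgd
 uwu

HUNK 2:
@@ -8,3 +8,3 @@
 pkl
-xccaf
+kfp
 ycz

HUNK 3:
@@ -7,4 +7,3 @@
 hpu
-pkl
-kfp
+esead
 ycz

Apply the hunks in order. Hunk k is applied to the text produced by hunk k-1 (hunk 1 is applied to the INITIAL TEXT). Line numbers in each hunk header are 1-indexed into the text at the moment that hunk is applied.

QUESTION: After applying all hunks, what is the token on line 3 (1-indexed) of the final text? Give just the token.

Hunk 1: at line 2 remove [wza,pzy] add [zybgd] -> 12 lines: anem gvz zybgd uwu fids xdgb hpu pkl xccaf ycz iye kghzd
Hunk 2: at line 8 remove [xccaf] add [kfp] -> 12 lines: anem gvz zybgd uwu fids xdgb hpu pkl kfp ycz iye kghzd
Hunk 3: at line 7 remove [pkl,kfp] add [esead] -> 11 lines: anem gvz zybgd uwu fids xdgb hpu esead ycz iye kghzd
Final line 3: zybgd

Answer: zybgd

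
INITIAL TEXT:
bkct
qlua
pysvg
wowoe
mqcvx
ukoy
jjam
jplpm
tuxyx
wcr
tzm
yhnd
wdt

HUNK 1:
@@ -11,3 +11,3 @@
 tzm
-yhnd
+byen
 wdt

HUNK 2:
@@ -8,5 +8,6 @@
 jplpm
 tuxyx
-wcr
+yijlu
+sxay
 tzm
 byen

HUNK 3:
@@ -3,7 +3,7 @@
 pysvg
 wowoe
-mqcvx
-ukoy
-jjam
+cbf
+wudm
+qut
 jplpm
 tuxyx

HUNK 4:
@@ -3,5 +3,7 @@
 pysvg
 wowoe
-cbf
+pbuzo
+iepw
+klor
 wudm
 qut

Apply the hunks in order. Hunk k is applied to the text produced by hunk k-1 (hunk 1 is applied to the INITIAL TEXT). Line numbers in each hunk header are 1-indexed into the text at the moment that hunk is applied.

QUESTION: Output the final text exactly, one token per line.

Hunk 1: at line 11 remove [yhnd] add [byen] -> 13 lines: bkct qlua pysvg wowoe mqcvx ukoy jjam jplpm tuxyx wcr tzm byen wdt
Hunk 2: at line 8 remove [wcr] add [yijlu,sxay] -> 14 lines: bkct qlua pysvg wowoe mqcvx ukoy jjam jplpm tuxyx yijlu sxay tzm byen wdt
Hunk 3: at line 3 remove [mqcvx,ukoy,jjam] add [cbf,wudm,qut] -> 14 lines: bkct qlua pysvg wowoe cbf wudm qut jplpm tuxyx yijlu sxay tzm byen wdt
Hunk 4: at line 3 remove [cbf] add [pbuzo,iepw,klor] -> 16 lines: bkct qlua pysvg wowoe pbuzo iepw klor wudm qut jplpm tuxyx yijlu sxay tzm byen wdt

Answer: bkct
qlua
pysvg
wowoe
pbuzo
iepw
klor
wudm
qut
jplpm
tuxyx
yijlu
sxay
tzm
byen
wdt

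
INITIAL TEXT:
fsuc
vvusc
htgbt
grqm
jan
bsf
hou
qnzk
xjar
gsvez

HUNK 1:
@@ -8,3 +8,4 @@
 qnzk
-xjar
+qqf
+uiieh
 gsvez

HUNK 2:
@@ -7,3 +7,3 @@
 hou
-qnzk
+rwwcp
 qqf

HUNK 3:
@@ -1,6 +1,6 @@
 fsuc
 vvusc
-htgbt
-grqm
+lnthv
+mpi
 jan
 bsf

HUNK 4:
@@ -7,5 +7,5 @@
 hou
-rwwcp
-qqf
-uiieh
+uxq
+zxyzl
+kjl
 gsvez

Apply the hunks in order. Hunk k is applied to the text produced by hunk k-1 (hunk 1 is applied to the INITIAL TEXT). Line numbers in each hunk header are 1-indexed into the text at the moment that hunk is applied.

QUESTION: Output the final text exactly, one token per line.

Hunk 1: at line 8 remove [xjar] add [qqf,uiieh] -> 11 lines: fsuc vvusc htgbt grqm jan bsf hou qnzk qqf uiieh gsvez
Hunk 2: at line 7 remove [qnzk] add [rwwcp] -> 11 lines: fsuc vvusc htgbt grqm jan bsf hou rwwcp qqf uiieh gsvez
Hunk 3: at line 1 remove [htgbt,grqm] add [lnthv,mpi] -> 11 lines: fsuc vvusc lnthv mpi jan bsf hou rwwcp qqf uiieh gsvez
Hunk 4: at line 7 remove [rwwcp,qqf,uiieh] add [uxq,zxyzl,kjl] -> 11 lines: fsuc vvusc lnthv mpi jan bsf hou uxq zxyzl kjl gsvez

Answer: fsuc
vvusc
lnthv
mpi
jan
bsf
hou
uxq
zxyzl
kjl
gsvez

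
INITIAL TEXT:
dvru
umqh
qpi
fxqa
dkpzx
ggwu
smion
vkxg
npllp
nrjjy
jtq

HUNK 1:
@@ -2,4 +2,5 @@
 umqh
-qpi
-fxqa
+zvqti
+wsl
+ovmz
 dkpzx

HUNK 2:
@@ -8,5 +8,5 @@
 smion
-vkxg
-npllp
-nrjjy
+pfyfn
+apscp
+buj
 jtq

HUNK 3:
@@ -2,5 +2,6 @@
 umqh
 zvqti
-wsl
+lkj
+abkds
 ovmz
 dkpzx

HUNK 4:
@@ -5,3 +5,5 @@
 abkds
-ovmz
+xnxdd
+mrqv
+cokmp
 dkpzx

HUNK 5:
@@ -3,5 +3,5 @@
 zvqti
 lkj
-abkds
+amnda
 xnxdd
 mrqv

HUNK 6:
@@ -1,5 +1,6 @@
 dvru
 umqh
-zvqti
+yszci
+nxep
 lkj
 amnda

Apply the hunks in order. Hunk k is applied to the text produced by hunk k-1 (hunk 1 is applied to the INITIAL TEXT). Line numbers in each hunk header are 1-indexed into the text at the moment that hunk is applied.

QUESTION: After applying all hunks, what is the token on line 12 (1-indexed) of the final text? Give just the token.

Answer: smion

Derivation:
Hunk 1: at line 2 remove [qpi,fxqa] add [zvqti,wsl,ovmz] -> 12 lines: dvru umqh zvqti wsl ovmz dkpzx ggwu smion vkxg npllp nrjjy jtq
Hunk 2: at line 8 remove [vkxg,npllp,nrjjy] add [pfyfn,apscp,buj] -> 12 lines: dvru umqh zvqti wsl ovmz dkpzx ggwu smion pfyfn apscp buj jtq
Hunk 3: at line 2 remove [wsl] add [lkj,abkds] -> 13 lines: dvru umqh zvqti lkj abkds ovmz dkpzx ggwu smion pfyfn apscp buj jtq
Hunk 4: at line 5 remove [ovmz] add [xnxdd,mrqv,cokmp] -> 15 lines: dvru umqh zvqti lkj abkds xnxdd mrqv cokmp dkpzx ggwu smion pfyfn apscp buj jtq
Hunk 5: at line 3 remove [abkds] add [amnda] -> 15 lines: dvru umqh zvqti lkj amnda xnxdd mrqv cokmp dkpzx ggwu smion pfyfn apscp buj jtq
Hunk 6: at line 1 remove [zvqti] add [yszci,nxep] -> 16 lines: dvru umqh yszci nxep lkj amnda xnxdd mrqv cokmp dkpzx ggwu smion pfyfn apscp buj jtq
Final line 12: smion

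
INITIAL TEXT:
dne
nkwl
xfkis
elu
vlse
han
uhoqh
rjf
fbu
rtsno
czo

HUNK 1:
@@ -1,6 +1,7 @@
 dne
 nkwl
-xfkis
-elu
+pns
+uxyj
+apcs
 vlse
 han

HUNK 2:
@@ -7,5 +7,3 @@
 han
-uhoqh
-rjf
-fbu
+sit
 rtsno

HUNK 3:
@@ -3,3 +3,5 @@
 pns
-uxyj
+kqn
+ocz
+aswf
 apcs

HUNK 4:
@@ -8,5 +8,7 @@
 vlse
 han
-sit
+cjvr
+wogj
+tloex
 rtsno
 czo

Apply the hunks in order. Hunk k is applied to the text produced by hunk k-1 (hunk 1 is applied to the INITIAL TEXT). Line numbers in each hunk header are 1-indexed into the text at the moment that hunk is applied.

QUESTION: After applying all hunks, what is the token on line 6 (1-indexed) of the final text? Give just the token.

Answer: aswf

Derivation:
Hunk 1: at line 1 remove [xfkis,elu] add [pns,uxyj,apcs] -> 12 lines: dne nkwl pns uxyj apcs vlse han uhoqh rjf fbu rtsno czo
Hunk 2: at line 7 remove [uhoqh,rjf,fbu] add [sit] -> 10 lines: dne nkwl pns uxyj apcs vlse han sit rtsno czo
Hunk 3: at line 3 remove [uxyj] add [kqn,ocz,aswf] -> 12 lines: dne nkwl pns kqn ocz aswf apcs vlse han sit rtsno czo
Hunk 4: at line 8 remove [sit] add [cjvr,wogj,tloex] -> 14 lines: dne nkwl pns kqn ocz aswf apcs vlse han cjvr wogj tloex rtsno czo
Final line 6: aswf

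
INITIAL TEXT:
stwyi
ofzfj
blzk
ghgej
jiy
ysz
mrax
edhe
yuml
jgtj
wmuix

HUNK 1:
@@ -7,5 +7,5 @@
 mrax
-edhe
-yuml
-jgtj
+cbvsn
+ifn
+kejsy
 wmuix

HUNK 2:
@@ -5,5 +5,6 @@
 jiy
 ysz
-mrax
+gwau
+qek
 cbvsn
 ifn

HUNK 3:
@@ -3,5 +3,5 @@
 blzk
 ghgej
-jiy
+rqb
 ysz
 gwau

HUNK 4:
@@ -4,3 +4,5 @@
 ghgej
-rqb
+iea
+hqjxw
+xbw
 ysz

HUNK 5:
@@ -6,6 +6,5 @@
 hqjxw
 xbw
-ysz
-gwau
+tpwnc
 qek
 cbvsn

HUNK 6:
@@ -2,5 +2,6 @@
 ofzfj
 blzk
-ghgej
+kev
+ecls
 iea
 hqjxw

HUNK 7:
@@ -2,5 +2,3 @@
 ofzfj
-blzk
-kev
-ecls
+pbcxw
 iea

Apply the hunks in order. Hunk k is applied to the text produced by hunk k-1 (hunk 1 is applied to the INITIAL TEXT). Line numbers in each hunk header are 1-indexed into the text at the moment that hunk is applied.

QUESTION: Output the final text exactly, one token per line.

Answer: stwyi
ofzfj
pbcxw
iea
hqjxw
xbw
tpwnc
qek
cbvsn
ifn
kejsy
wmuix

Derivation:
Hunk 1: at line 7 remove [edhe,yuml,jgtj] add [cbvsn,ifn,kejsy] -> 11 lines: stwyi ofzfj blzk ghgej jiy ysz mrax cbvsn ifn kejsy wmuix
Hunk 2: at line 5 remove [mrax] add [gwau,qek] -> 12 lines: stwyi ofzfj blzk ghgej jiy ysz gwau qek cbvsn ifn kejsy wmuix
Hunk 3: at line 3 remove [jiy] add [rqb] -> 12 lines: stwyi ofzfj blzk ghgej rqb ysz gwau qek cbvsn ifn kejsy wmuix
Hunk 4: at line 4 remove [rqb] add [iea,hqjxw,xbw] -> 14 lines: stwyi ofzfj blzk ghgej iea hqjxw xbw ysz gwau qek cbvsn ifn kejsy wmuix
Hunk 5: at line 6 remove [ysz,gwau] add [tpwnc] -> 13 lines: stwyi ofzfj blzk ghgej iea hqjxw xbw tpwnc qek cbvsn ifn kejsy wmuix
Hunk 6: at line 2 remove [ghgej] add [kev,ecls] -> 14 lines: stwyi ofzfj blzk kev ecls iea hqjxw xbw tpwnc qek cbvsn ifn kejsy wmuix
Hunk 7: at line 2 remove [blzk,kev,ecls] add [pbcxw] -> 12 lines: stwyi ofzfj pbcxw iea hqjxw xbw tpwnc qek cbvsn ifn kejsy wmuix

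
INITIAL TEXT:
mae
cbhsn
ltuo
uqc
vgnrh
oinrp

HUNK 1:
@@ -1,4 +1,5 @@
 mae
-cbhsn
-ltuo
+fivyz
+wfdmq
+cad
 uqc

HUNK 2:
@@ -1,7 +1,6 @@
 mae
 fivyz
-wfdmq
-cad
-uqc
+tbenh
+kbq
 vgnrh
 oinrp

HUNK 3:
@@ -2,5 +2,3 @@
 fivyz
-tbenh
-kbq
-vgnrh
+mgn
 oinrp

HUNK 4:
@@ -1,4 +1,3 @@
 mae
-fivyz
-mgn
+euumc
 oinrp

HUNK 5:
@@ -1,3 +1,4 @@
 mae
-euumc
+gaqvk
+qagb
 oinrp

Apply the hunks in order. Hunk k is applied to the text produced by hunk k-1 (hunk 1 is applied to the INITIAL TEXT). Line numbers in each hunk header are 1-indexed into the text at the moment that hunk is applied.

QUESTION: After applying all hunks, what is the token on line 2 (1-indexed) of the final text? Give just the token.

Answer: gaqvk

Derivation:
Hunk 1: at line 1 remove [cbhsn,ltuo] add [fivyz,wfdmq,cad] -> 7 lines: mae fivyz wfdmq cad uqc vgnrh oinrp
Hunk 2: at line 1 remove [wfdmq,cad,uqc] add [tbenh,kbq] -> 6 lines: mae fivyz tbenh kbq vgnrh oinrp
Hunk 3: at line 2 remove [tbenh,kbq,vgnrh] add [mgn] -> 4 lines: mae fivyz mgn oinrp
Hunk 4: at line 1 remove [fivyz,mgn] add [euumc] -> 3 lines: mae euumc oinrp
Hunk 5: at line 1 remove [euumc] add [gaqvk,qagb] -> 4 lines: mae gaqvk qagb oinrp
Final line 2: gaqvk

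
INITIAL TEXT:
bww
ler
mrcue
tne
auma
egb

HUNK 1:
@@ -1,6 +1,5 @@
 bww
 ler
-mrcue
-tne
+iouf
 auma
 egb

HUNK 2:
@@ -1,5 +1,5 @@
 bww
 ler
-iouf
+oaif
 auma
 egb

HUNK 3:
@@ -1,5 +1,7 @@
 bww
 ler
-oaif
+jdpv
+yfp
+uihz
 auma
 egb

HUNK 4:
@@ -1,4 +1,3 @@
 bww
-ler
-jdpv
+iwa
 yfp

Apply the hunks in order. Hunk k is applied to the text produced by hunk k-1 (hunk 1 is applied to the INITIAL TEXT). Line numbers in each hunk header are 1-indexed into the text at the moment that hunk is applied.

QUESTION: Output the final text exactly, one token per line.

Hunk 1: at line 1 remove [mrcue,tne] add [iouf] -> 5 lines: bww ler iouf auma egb
Hunk 2: at line 1 remove [iouf] add [oaif] -> 5 lines: bww ler oaif auma egb
Hunk 3: at line 1 remove [oaif] add [jdpv,yfp,uihz] -> 7 lines: bww ler jdpv yfp uihz auma egb
Hunk 4: at line 1 remove [ler,jdpv] add [iwa] -> 6 lines: bww iwa yfp uihz auma egb

Answer: bww
iwa
yfp
uihz
auma
egb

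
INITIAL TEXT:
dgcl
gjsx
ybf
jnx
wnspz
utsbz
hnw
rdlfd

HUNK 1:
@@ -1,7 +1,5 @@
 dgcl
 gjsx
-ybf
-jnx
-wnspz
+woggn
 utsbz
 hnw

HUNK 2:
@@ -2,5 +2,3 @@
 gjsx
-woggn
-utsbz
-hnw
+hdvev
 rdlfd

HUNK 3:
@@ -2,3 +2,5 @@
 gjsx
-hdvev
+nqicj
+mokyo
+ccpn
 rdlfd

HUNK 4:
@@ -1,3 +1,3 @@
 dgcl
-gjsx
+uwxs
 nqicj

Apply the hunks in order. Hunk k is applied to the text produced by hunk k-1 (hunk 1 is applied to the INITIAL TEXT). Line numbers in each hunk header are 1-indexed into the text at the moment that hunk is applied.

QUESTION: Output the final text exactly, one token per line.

Answer: dgcl
uwxs
nqicj
mokyo
ccpn
rdlfd

Derivation:
Hunk 1: at line 1 remove [ybf,jnx,wnspz] add [woggn] -> 6 lines: dgcl gjsx woggn utsbz hnw rdlfd
Hunk 2: at line 2 remove [woggn,utsbz,hnw] add [hdvev] -> 4 lines: dgcl gjsx hdvev rdlfd
Hunk 3: at line 2 remove [hdvev] add [nqicj,mokyo,ccpn] -> 6 lines: dgcl gjsx nqicj mokyo ccpn rdlfd
Hunk 4: at line 1 remove [gjsx] add [uwxs] -> 6 lines: dgcl uwxs nqicj mokyo ccpn rdlfd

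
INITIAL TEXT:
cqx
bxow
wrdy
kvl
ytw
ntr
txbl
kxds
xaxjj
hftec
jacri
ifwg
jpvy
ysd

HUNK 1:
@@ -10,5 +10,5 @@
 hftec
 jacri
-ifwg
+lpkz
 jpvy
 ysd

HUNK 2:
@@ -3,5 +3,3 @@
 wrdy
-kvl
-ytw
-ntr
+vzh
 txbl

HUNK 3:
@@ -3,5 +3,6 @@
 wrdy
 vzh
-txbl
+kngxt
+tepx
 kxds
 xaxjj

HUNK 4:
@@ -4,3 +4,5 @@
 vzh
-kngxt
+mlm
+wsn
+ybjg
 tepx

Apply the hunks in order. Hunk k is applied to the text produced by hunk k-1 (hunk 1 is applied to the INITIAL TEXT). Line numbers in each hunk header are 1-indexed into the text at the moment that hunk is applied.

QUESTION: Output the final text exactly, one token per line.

Answer: cqx
bxow
wrdy
vzh
mlm
wsn
ybjg
tepx
kxds
xaxjj
hftec
jacri
lpkz
jpvy
ysd

Derivation:
Hunk 1: at line 10 remove [ifwg] add [lpkz] -> 14 lines: cqx bxow wrdy kvl ytw ntr txbl kxds xaxjj hftec jacri lpkz jpvy ysd
Hunk 2: at line 3 remove [kvl,ytw,ntr] add [vzh] -> 12 lines: cqx bxow wrdy vzh txbl kxds xaxjj hftec jacri lpkz jpvy ysd
Hunk 3: at line 3 remove [txbl] add [kngxt,tepx] -> 13 lines: cqx bxow wrdy vzh kngxt tepx kxds xaxjj hftec jacri lpkz jpvy ysd
Hunk 4: at line 4 remove [kngxt] add [mlm,wsn,ybjg] -> 15 lines: cqx bxow wrdy vzh mlm wsn ybjg tepx kxds xaxjj hftec jacri lpkz jpvy ysd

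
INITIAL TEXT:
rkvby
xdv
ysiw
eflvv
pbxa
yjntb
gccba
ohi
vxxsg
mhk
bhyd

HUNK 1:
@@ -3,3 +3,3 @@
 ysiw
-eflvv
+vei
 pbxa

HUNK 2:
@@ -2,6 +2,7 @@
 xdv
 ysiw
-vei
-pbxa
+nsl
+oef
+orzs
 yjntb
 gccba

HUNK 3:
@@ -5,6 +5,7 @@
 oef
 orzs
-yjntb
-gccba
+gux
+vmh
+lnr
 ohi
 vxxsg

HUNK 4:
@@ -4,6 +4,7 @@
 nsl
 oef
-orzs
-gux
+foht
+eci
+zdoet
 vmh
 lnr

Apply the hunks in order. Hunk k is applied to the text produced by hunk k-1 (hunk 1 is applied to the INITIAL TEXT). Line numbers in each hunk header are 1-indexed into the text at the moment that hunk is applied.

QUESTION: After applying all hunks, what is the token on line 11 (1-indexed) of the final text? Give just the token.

Hunk 1: at line 3 remove [eflvv] add [vei] -> 11 lines: rkvby xdv ysiw vei pbxa yjntb gccba ohi vxxsg mhk bhyd
Hunk 2: at line 2 remove [vei,pbxa] add [nsl,oef,orzs] -> 12 lines: rkvby xdv ysiw nsl oef orzs yjntb gccba ohi vxxsg mhk bhyd
Hunk 3: at line 5 remove [yjntb,gccba] add [gux,vmh,lnr] -> 13 lines: rkvby xdv ysiw nsl oef orzs gux vmh lnr ohi vxxsg mhk bhyd
Hunk 4: at line 4 remove [orzs,gux] add [foht,eci,zdoet] -> 14 lines: rkvby xdv ysiw nsl oef foht eci zdoet vmh lnr ohi vxxsg mhk bhyd
Final line 11: ohi

Answer: ohi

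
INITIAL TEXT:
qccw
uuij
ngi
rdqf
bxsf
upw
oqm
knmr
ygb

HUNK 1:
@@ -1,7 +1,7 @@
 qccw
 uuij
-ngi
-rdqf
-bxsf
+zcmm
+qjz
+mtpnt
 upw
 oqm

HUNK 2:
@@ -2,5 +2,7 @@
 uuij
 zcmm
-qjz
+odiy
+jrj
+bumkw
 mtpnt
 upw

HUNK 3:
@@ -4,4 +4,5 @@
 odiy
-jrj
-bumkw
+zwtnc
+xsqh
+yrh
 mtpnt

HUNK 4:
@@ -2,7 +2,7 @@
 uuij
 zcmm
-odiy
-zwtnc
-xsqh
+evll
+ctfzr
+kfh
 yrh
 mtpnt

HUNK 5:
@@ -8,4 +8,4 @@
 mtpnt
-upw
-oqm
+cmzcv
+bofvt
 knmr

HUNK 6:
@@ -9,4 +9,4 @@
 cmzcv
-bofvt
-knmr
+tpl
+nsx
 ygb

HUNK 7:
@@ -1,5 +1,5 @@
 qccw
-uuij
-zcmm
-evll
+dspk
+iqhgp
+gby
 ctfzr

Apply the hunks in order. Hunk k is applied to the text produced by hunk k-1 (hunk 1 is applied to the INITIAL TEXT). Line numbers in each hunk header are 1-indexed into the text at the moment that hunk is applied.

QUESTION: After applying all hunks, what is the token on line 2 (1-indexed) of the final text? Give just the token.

Hunk 1: at line 1 remove [ngi,rdqf,bxsf] add [zcmm,qjz,mtpnt] -> 9 lines: qccw uuij zcmm qjz mtpnt upw oqm knmr ygb
Hunk 2: at line 2 remove [qjz] add [odiy,jrj,bumkw] -> 11 lines: qccw uuij zcmm odiy jrj bumkw mtpnt upw oqm knmr ygb
Hunk 3: at line 4 remove [jrj,bumkw] add [zwtnc,xsqh,yrh] -> 12 lines: qccw uuij zcmm odiy zwtnc xsqh yrh mtpnt upw oqm knmr ygb
Hunk 4: at line 2 remove [odiy,zwtnc,xsqh] add [evll,ctfzr,kfh] -> 12 lines: qccw uuij zcmm evll ctfzr kfh yrh mtpnt upw oqm knmr ygb
Hunk 5: at line 8 remove [upw,oqm] add [cmzcv,bofvt] -> 12 lines: qccw uuij zcmm evll ctfzr kfh yrh mtpnt cmzcv bofvt knmr ygb
Hunk 6: at line 9 remove [bofvt,knmr] add [tpl,nsx] -> 12 lines: qccw uuij zcmm evll ctfzr kfh yrh mtpnt cmzcv tpl nsx ygb
Hunk 7: at line 1 remove [uuij,zcmm,evll] add [dspk,iqhgp,gby] -> 12 lines: qccw dspk iqhgp gby ctfzr kfh yrh mtpnt cmzcv tpl nsx ygb
Final line 2: dspk

Answer: dspk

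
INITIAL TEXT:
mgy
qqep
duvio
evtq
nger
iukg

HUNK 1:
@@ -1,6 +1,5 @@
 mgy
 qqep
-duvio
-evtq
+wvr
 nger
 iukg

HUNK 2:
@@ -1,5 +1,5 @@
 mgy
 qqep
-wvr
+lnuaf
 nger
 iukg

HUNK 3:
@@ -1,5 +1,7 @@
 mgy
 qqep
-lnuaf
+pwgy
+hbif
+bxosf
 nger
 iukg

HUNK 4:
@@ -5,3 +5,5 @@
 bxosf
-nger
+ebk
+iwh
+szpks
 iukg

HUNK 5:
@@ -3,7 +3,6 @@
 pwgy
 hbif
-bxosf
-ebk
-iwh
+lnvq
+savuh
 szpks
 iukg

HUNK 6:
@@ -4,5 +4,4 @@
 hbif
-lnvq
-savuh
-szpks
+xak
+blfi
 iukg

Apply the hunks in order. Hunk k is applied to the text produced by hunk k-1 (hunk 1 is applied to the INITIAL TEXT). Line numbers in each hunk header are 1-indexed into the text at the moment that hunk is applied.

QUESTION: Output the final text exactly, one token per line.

Hunk 1: at line 1 remove [duvio,evtq] add [wvr] -> 5 lines: mgy qqep wvr nger iukg
Hunk 2: at line 1 remove [wvr] add [lnuaf] -> 5 lines: mgy qqep lnuaf nger iukg
Hunk 3: at line 1 remove [lnuaf] add [pwgy,hbif,bxosf] -> 7 lines: mgy qqep pwgy hbif bxosf nger iukg
Hunk 4: at line 5 remove [nger] add [ebk,iwh,szpks] -> 9 lines: mgy qqep pwgy hbif bxosf ebk iwh szpks iukg
Hunk 5: at line 3 remove [bxosf,ebk,iwh] add [lnvq,savuh] -> 8 lines: mgy qqep pwgy hbif lnvq savuh szpks iukg
Hunk 6: at line 4 remove [lnvq,savuh,szpks] add [xak,blfi] -> 7 lines: mgy qqep pwgy hbif xak blfi iukg

Answer: mgy
qqep
pwgy
hbif
xak
blfi
iukg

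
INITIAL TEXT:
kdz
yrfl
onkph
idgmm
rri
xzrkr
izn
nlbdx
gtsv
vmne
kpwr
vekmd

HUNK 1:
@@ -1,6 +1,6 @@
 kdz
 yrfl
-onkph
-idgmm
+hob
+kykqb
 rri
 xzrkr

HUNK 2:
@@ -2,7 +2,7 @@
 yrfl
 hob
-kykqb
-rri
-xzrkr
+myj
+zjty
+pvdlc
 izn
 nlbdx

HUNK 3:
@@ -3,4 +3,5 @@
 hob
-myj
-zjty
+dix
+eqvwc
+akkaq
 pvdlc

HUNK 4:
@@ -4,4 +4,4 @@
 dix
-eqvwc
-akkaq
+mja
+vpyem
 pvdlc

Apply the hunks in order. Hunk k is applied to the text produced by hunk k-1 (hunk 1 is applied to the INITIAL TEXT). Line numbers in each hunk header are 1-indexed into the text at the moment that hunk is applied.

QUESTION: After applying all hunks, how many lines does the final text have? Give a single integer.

Answer: 13

Derivation:
Hunk 1: at line 1 remove [onkph,idgmm] add [hob,kykqb] -> 12 lines: kdz yrfl hob kykqb rri xzrkr izn nlbdx gtsv vmne kpwr vekmd
Hunk 2: at line 2 remove [kykqb,rri,xzrkr] add [myj,zjty,pvdlc] -> 12 lines: kdz yrfl hob myj zjty pvdlc izn nlbdx gtsv vmne kpwr vekmd
Hunk 3: at line 3 remove [myj,zjty] add [dix,eqvwc,akkaq] -> 13 lines: kdz yrfl hob dix eqvwc akkaq pvdlc izn nlbdx gtsv vmne kpwr vekmd
Hunk 4: at line 4 remove [eqvwc,akkaq] add [mja,vpyem] -> 13 lines: kdz yrfl hob dix mja vpyem pvdlc izn nlbdx gtsv vmne kpwr vekmd
Final line count: 13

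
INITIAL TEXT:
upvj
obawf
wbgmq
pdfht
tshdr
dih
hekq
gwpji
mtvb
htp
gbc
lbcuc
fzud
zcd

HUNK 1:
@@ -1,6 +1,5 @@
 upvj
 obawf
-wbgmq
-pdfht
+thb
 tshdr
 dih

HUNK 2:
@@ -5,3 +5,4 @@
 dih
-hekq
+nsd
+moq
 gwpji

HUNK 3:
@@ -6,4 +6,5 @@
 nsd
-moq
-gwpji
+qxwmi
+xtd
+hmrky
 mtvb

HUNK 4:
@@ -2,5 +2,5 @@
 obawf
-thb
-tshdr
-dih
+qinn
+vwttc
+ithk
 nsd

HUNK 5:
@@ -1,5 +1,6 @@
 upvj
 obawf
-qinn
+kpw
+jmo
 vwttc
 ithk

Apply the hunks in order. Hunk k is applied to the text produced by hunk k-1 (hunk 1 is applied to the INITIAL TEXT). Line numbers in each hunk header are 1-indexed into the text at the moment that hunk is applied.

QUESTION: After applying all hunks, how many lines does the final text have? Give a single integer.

Answer: 16

Derivation:
Hunk 1: at line 1 remove [wbgmq,pdfht] add [thb] -> 13 lines: upvj obawf thb tshdr dih hekq gwpji mtvb htp gbc lbcuc fzud zcd
Hunk 2: at line 5 remove [hekq] add [nsd,moq] -> 14 lines: upvj obawf thb tshdr dih nsd moq gwpji mtvb htp gbc lbcuc fzud zcd
Hunk 3: at line 6 remove [moq,gwpji] add [qxwmi,xtd,hmrky] -> 15 lines: upvj obawf thb tshdr dih nsd qxwmi xtd hmrky mtvb htp gbc lbcuc fzud zcd
Hunk 4: at line 2 remove [thb,tshdr,dih] add [qinn,vwttc,ithk] -> 15 lines: upvj obawf qinn vwttc ithk nsd qxwmi xtd hmrky mtvb htp gbc lbcuc fzud zcd
Hunk 5: at line 1 remove [qinn] add [kpw,jmo] -> 16 lines: upvj obawf kpw jmo vwttc ithk nsd qxwmi xtd hmrky mtvb htp gbc lbcuc fzud zcd
Final line count: 16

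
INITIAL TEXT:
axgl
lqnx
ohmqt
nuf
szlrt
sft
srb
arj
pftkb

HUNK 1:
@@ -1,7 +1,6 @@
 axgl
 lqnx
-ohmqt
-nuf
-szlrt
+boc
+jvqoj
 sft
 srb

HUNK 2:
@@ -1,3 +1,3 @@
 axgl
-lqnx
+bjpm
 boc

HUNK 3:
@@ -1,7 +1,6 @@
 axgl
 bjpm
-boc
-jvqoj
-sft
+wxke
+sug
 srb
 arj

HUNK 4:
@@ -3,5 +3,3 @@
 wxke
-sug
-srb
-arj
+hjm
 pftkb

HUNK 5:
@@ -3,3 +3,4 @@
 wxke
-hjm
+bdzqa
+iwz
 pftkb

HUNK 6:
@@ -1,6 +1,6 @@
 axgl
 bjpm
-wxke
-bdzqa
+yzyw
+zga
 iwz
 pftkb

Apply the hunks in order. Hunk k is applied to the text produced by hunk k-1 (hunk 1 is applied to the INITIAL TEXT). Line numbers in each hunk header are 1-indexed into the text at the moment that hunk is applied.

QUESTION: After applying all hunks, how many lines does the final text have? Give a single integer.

Hunk 1: at line 1 remove [ohmqt,nuf,szlrt] add [boc,jvqoj] -> 8 lines: axgl lqnx boc jvqoj sft srb arj pftkb
Hunk 2: at line 1 remove [lqnx] add [bjpm] -> 8 lines: axgl bjpm boc jvqoj sft srb arj pftkb
Hunk 3: at line 1 remove [boc,jvqoj,sft] add [wxke,sug] -> 7 lines: axgl bjpm wxke sug srb arj pftkb
Hunk 4: at line 3 remove [sug,srb,arj] add [hjm] -> 5 lines: axgl bjpm wxke hjm pftkb
Hunk 5: at line 3 remove [hjm] add [bdzqa,iwz] -> 6 lines: axgl bjpm wxke bdzqa iwz pftkb
Hunk 6: at line 1 remove [wxke,bdzqa] add [yzyw,zga] -> 6 lines: axgl bjpm yzyw zga iwz pftkb
Final line count: 6

Answer: 6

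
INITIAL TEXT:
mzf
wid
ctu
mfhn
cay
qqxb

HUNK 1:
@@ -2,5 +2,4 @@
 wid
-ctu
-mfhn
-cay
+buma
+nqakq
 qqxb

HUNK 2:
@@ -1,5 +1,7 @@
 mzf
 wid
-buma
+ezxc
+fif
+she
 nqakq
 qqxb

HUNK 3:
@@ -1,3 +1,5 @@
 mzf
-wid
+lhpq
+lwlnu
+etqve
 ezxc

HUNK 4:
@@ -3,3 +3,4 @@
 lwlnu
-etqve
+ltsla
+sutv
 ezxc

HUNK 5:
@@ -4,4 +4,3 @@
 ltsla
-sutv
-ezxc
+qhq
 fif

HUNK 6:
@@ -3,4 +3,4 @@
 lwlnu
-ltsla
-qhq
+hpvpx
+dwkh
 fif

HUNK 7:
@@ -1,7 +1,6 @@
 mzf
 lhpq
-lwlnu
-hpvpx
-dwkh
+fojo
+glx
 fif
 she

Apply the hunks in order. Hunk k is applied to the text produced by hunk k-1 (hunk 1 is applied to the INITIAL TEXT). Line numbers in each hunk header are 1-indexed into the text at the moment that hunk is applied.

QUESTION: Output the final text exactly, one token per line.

Answer: mzf
lhpq
fojo
glx
fif
she
nqakq
qqxb

Derivation:
Hunk 1: at line 2 remove [ctu,mfhn,cay] add [buma,nqakq] -> 5 lines: mzf wid buma nqakq qqxb
Hunk 2: at line 1 remove [buma] add [ezxc,fif,she] -> 7 lines: mzf wid ezxc fif she nqakq qqxb
Hunk 3: at line 1 remove [wid] add [lhpq,lwlnu,etqve] -> 9 lines: mzf lhpq lwlnu etqve ezxc fif she nqakq qqxb
Hunk 4: at line 3 remove [etqve] add [ltsla,sutv] -> 10 lines: mzf lhpq lwlnu ltsla sutv ezxc fif she nqakq qqxb
Hunk 5: at line 4 remove [sutv,ezxc] add [qhq] -> 9 lines: mzf lhpq lwlnu ltsla qhq fif she nqakq qqxb
Hunk 6: at line 3 remove [ltsla,qhq] add [hpvpx,dwkh] -> 9 lines: mzf lhpq lwlnu hpvpx dwkh fif she nqakq qqxb
Hunk 7: at line 1 remove [lwlnu,hpvpx,dwkh] add [fojo,glx] -> 8 lines: mzf lhpq fojo glx fif she nqakq qqxb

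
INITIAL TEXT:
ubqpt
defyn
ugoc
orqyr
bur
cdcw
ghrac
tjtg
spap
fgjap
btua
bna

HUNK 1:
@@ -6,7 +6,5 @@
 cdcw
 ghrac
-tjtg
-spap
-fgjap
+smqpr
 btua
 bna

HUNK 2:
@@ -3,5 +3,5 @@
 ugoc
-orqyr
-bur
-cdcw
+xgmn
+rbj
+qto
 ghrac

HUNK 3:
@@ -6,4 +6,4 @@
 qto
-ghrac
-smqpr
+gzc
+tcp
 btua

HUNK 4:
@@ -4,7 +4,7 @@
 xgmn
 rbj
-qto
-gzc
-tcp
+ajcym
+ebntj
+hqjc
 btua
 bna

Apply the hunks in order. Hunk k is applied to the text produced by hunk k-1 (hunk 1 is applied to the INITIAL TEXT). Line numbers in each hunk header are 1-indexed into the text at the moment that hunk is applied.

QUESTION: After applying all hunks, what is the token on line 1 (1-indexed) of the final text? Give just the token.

Hunk 1: at line 6 remove [tjtg,spap,fgjap] add [smqpr] -> 10 lines: ubqpt defyn ugoc orqyr bur cdcw ghrac smqpr btua bna
Hunk 2: at line 3 remove [orqyr,bur,cdcw] add [xgmn,rbj,qto] -> 10 lines: ubqpt defyn ugoc xgmn rbj qto ghrac smqpr btua bna
Hunk 3: at line 6 remove [ghrac,smqpr] add [gzc,tcp] -> 10 lines: ubqpt defyn ugoc xgmn rbj qto gzc tcp btua bna
Hunk 4: at line 4 remove [qto,gzc,tcp] add [ajcym,ebntj,hqjc] -> 10 lines: ubqpt defyn ugoc xgmn rbj ajcym ebntj hqjc btua bna
Final line 1: ubqpt

Answer: ubqpt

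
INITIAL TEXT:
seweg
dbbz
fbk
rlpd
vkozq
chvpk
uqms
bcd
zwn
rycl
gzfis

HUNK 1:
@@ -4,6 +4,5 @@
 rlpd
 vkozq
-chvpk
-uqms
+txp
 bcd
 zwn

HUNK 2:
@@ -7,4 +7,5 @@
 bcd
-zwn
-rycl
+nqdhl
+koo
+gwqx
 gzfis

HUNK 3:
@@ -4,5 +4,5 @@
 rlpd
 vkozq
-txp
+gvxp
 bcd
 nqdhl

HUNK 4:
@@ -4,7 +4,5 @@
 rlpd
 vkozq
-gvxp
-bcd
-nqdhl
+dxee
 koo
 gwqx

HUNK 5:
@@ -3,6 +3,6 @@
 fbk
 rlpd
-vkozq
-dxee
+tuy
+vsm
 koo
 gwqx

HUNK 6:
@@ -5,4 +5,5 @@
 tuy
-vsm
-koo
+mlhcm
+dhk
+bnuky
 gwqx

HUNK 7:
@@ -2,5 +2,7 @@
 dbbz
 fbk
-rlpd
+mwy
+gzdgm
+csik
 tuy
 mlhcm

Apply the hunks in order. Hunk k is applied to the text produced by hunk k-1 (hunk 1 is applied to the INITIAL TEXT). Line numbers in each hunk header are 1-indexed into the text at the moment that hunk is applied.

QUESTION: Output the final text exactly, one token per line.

Hunk 1: at line 4 remove [chvpk,uqms] add [txp] -> 10 lines: seweg dbbz fbk rlpd vkozq txp bcd zwn rycl gzfis
Hunk 2: at line 7 remove [zwn,rycl] add [nqdhl,koo,gwqx] -> 11 lines: seweg dbbz fbk rlpd vkozq txp bcd nqdhl koo gwqx gzfis
Hunk 3: at line 4 remove [txp] add [gvxp] -> 11 lines: seweg dbbz fbk rlpd vkozq gvxp bcd nqdhl koo gwqx gzfis
Hunk 4: at line 4 remove [gvxp,bcd,nqdhl] add [dxee] -> 9 lines: seweg dbbz fbk rlpd vkozq dxee koo gwqx gzfis
Hunk 5: at line 3 remove [vkozq,dxee] add [tuy,vsm] -> 9 lines: seweg dbbz fbk rlpd tuy vsm koo gwqx gzfis
Hunk 6: at line 5 remove [vsm,koo] add [mlhcm,dhk,bnuky] -> 10 lines: seweg dbbz fbk rlpd tuy mlhcm dhk bnuky gwqx gzfis
Hunk 7: at line 2 remove [rlpd] add [mwy,gzdgm,csik] -> 12 lines: seweg dbbz fbk mwy gzdgm csik tuy mlhcm dhk bnuky gwqx gzfis

Answer: seweg
dbbz
fbk
mwy
gzdgm
csik
tuy
mlhcm
dhk
bnuky
gwqx
gzfis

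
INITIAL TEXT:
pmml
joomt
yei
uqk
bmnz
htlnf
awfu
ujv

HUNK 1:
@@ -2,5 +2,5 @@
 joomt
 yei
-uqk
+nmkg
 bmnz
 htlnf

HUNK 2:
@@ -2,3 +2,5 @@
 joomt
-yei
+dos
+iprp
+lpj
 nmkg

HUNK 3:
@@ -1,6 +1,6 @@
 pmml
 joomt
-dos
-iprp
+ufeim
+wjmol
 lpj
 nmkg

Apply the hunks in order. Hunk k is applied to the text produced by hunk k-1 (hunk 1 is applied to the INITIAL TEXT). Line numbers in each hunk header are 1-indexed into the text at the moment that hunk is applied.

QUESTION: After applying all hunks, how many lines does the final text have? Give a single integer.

Hunk 1: at line 2 remove [uqk] add [nmkg] -> 8 lines: pmml joomt yei nmkg bmnz htlnf awfu ujv
Hunk 2: at line 2 remove [yei] add [dos,iprp,lpj] -> 10 lines: pmml joomt dos iprp lpj nmkg bmnz htlnf awfu ujv
Hunk 3: at line 1 remove [dos,iprp] add [ufeim,wjmol] -> 10 lines: pmml joomt ufeim wjmol lpj nmkg bmnz htlnf awfu ujv
Final line count: 10

Answer: 10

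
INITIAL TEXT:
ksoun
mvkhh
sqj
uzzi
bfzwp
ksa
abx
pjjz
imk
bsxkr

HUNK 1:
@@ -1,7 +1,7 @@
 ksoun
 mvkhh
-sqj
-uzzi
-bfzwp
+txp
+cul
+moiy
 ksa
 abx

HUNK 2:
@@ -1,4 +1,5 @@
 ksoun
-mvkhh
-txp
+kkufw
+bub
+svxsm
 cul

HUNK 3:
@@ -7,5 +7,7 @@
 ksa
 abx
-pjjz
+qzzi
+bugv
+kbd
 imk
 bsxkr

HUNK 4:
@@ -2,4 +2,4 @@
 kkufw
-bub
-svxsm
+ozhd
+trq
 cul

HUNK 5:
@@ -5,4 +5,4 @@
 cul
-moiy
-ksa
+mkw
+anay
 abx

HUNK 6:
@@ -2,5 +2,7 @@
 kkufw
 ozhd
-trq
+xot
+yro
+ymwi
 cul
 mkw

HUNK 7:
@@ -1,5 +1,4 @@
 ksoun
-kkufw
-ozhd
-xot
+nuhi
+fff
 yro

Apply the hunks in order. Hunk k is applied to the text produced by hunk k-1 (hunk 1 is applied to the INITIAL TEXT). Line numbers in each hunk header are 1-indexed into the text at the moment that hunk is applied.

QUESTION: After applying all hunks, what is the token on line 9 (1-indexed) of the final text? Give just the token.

Hunk 1: at line 1 remove [sqj,uzzi,bfzwp] add [txp,cul,moiy] -> 10 lines: ksoun mvkhh txp cul moiy ksa abx pjjz imk bsxkr
Hunk 2: at line 1 remove [mvkhh,txp] add [kkufw,bub,svxsm] -> 11 lines: ksoun kkufw bub svxsm cul moiy ksa abx pjjz imk bsxkr
Hunk 3: at line 7 remove [pjjz] add [qzzi,bugv,kbd] -> 13 lines: ksoun kkufw bub svxsm cul moiy ksa abx qzzi bugv kbd imk bsxkr
Hunk 4: at line 2 remove [bub,svxsm] add [ozhd,trq] -> 13 lines: ksoun kkufw ozhd trq cul moiy ksa abx qzzi bugv kbd imk bsxkr
Hunk 5: at line 5 remove [moiy,ksa] add [mkw,anay] -> 13 lines: ksoun kkufw ozhd trq cul mkw anay abx qzzi bugv kbd imk bsxkr
Hunk 6: at line 2 remove [trq] add [xot,yro,ymwi] -> 15 lines: ksoun kkufw ozhd xot yro ymwi cul mkw anay abx qzzi bugv kbd imk bsxkr
Hunk 7: at line 1 remove [kkufw,ozhd,xot] add [nuhi,fff] -> 14 lines: ksoun nuhi fff yro ymwi cul mkw anay abx qzzi bugv kbd imk bsxkr
Final line 9: abx

Answer: abx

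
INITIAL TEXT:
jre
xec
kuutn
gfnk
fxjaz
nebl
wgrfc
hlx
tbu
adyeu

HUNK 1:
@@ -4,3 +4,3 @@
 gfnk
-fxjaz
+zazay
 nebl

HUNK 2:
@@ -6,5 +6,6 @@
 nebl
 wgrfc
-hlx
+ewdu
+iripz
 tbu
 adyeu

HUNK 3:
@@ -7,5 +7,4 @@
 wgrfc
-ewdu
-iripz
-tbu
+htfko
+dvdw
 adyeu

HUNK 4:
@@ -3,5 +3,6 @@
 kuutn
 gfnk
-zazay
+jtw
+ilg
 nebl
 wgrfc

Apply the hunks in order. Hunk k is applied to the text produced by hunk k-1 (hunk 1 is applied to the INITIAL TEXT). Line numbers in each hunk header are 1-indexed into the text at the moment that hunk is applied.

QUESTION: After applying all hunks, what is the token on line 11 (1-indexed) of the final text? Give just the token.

Answer: adyeu

Derivation:
Hunk 1: at line 4 remove [fxjaz] add [zazay] -> 10 lines: jre xec kuutn gfnk zazay nebl wgrfc hlx tbu adyeu
Hunk 2: at line 6 remove [hlx] add [ewdu,iripz] -> 11 lines: jre xec kuutn gfnk zazay nebl wgrfc ewdu iripz tbu adyeu
Hunk 3: at line 7 remove [ewdu,iripz,tbu] add [htfko,dvdw] -> 10 lines: jre xec kuutn gfnk zazay nebl wgrfc htfko dvdw adyeu
Hunk 4: at line 3 remove [zazay] add [jtw,ilg] -> 11 lines: jre xec kuutn gfnk jtw ilg nebl wgrfc htfko dvdw adyeu
Final line 11: adyeu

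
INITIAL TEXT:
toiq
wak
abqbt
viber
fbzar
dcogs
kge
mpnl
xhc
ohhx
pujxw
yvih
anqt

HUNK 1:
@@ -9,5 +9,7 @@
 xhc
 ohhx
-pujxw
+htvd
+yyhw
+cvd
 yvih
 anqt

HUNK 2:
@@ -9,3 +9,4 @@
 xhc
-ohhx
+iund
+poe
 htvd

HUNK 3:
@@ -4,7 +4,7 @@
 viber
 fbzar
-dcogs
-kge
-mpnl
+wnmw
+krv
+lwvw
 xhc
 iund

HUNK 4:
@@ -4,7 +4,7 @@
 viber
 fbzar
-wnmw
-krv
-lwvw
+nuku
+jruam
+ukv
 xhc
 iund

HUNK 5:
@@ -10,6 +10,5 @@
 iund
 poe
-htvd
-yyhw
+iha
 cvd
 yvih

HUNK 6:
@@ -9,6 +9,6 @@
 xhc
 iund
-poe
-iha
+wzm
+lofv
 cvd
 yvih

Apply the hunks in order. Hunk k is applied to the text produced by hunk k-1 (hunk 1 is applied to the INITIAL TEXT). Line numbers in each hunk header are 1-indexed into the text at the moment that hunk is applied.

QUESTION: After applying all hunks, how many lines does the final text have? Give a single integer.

Hunk 1: at line 9 remove [pujxw] add [htvd,yyhw,cvd] -> 15 lines: toiq wak abqbt viber fbzar dcogs kge mpnl xhc ohhx htvd yyhw cvd yvih anqt
Hunk 2: at line 9 remove [ohhx] add [iund,poe] -> 16 lines: toiq wak abqbt viber fbzar dcogs kge mpnl xhc iund poe htvd yyhw cvd yvih anqt
Hunk 3: at line 4 remove [dcogs,kge,mpnl] add [wnmw,krv,lwvw] -> 16 lines: toiq wak abqbt viber fbzar wnmw krv lwvw xhc iund poe htvd yyhw cvd yvih anqt
Hunk 4: at line 4 remove [wnmw,krv,lwvw] add [nuku,jruam,ukv] -> 16 lines: toiq wak abqbt viber fbzar nuku jruam ukv xhc iund poe htvd yyhw cvd yvih anqt
Hunk 5: at line 10 remove [htvd,yyhw] add [iha] -> 15 lines: toiq wak abqbt viber fbzar nuku jruam ukv xhc iund poe iha cvd yvih anqt
Hunk 6: at line 9 remove [poe,iha] add [wzm,lofv] -> 15 lines: toiq wak abqbt viber fbzar nuku jruam ukv xhc iund wzm lofv cvd yvih anqt
Final line count: 15

Answer: 15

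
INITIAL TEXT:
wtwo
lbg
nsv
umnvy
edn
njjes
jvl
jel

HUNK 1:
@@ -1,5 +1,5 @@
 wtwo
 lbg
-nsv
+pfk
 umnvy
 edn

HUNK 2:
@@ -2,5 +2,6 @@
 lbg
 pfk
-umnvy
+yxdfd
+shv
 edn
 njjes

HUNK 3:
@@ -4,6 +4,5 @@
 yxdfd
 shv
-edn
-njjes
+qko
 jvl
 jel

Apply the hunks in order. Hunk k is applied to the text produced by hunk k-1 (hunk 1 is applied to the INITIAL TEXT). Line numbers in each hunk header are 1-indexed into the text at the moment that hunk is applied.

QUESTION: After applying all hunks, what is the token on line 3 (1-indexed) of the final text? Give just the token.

Answer: pfk

Derivation:
Hunk 1: at line 1 remove [nsv] add [pfk] -> 8 lines: wtwo lbg pfk umnvy edn njjes jvl jel
Hunk 2: at line 2 remove [umnvy] add [yxdfd,shv] -> 9 lines: wtwo lbg pfk yxdfd shv edn njjes jvl jel
Hunk 3: at line 4 remove [edn,njjes] add [qko] -> 8 lines: wtwo lbg pfk yxdfd shv qko jvl jel
Final line 3: pfk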